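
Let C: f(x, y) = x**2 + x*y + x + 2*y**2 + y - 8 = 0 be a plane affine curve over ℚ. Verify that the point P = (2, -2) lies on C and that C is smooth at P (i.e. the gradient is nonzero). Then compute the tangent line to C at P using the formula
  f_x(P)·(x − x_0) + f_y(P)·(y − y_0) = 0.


Tangent line at P: 3*x - 5*y - 16 = 0.

Step 1: f(2, -2) = 0, so P lies on C.
Step 2: partial derivatives
  f_x(x, y) = 2*x + y + 1, f_y(x, y) = x + 4*y + 1.
  f_x(P) = 3, f_y(P) = -5 (gradient nonzero, so P is smooth).
Step 3: tangent line at P: 3·(x − 2) + -5·(y − -2) = 0.
Expanding: 3*x - 5*y - 16 = 0.


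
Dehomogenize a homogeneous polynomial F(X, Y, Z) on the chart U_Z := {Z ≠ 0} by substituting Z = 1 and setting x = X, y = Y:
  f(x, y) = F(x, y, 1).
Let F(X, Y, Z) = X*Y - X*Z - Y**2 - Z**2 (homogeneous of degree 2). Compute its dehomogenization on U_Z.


f(x, y) = x*y - x - y**2 - 1

On U_Z we set Z = 1. Each monomial c·X^i·Y^j·Z^k in F becomes c·x^i·y^j·1^k = c·x^i·y^j.
Substituting Z = 1: F(X, Y, 1) = x*y - x - y**2 - 1.
Note: deg(f) ≤ deg(F) = 2; strict inequality happens when F is divisible by Z (lost terms).


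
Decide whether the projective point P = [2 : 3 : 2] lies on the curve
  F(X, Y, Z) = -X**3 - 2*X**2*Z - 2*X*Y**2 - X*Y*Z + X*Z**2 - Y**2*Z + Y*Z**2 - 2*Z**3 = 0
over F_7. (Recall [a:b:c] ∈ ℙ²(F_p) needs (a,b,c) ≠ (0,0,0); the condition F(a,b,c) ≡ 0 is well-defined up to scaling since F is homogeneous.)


F(2,3,2) ≡ 5 (mod 7); P is NOT on the curve.

Evaluate F(2, 3, 2) term-by-term (mod 7).
  -X**3 ↦ -1·8·1·1 = -8
  -2*X**2*Z ↦ -2·4·1·2 = -16
  -2*X*Y**2 ↦ -2·2·9·1 = -36
  -X*Y*Z ↦ -1·2·3·2 = -12
  X*Z**2 ↦ 1·2·1·4 = 8
  -Y**2*Z ↦ -1·1·9·2 = -18
  Y*Z**2 ↦ 1·1·3·4 = 12
  -2*Z**3 ↦ -2·1·1·8 = -16
Sum: F(2, 3, 2) = (-8) + (-16) + (-36) + (-12) + (8) + (-18) + (12) + (-16) = -86.
Reducing mod 7: -86 ≡ 5 (mod 7).
Since F(a, b, c) ≡ 5 ≠ 0 (mod 7), P does NOT lie on the curve.


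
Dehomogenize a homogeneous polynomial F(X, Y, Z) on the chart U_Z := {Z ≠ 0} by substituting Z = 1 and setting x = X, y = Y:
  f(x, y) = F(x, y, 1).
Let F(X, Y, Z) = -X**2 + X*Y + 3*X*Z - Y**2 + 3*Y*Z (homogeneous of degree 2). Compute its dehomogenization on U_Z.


f(x, y) = -x**2 + x*y + 3*x - y**2 + 3*y

On U_Z we set Z = 1. Each monomial c·X^i·Y^j·Z^k in F becomes c·x^i·y^j·1^k = c·x^i·y^j.
Substituting Z = 1: F(X, Y, 1) = -x**2 + x*y + 3*x - y**2 + 3*y.
Note: deg(f) ≤ deg(F) = 2; strict inequality happens when F is divisible by Z (lost terms).


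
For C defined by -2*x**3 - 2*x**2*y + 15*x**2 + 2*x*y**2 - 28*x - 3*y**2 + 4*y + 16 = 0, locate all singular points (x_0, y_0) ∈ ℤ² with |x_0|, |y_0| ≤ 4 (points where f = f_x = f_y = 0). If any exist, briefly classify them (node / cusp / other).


Singular points: {(2, 2)}; classification: node.

Compute partial derivatives:
  f_x = -6*x**2 - 4*x*y + 30*x + 2*y**2 - 28.
  f_y = -2*x**2 + 4*x*y - 6*y + 4.
Scan x_0 ∈ {−4, ..., 4}. For each x_0, f_y(x_0, y) is a polynomial in y; find its integer roots y ∈ {−4, ..., 4}, then test f_x and f at those candidates.
  x = -4: f_y(-4, y) = -22*y - 28; no integer root y with |y| ≤ 4.
  x = -3: f_y(-3, y) = -18*y - 14; no integer root y with |y| ≤ 4.
  x = -2: f_y(-2, y) = -14*y - 4; no integer root y with |y| ≤ 4.
  x = -1: f_y(-1, y) = 2 - 10*y; no integer root y with |y| ≤ 4.
  x = 0: f_y(0, y) = 4 - 6*y; no integer root y with |y| ≤ 4.
  x = 1: f_y(1, y) = 2 - 2*y; vanishes at y ∈ {1}. (1, 1): f_x = -6 ≠ 0.
  x = 2: f_y(2, y) = 2*y - 4; vanishes at y ∈ {2}. (2, 2): f_x = 0, f = 0 — SINGULAR.
  x = 3: f_y(3, y) = 6*y - 14; no integer root y with |y| ≤ 4.
  x = 4: f_y(4, y) = 10*y - 28; no integer root y with |y| ≤ 4.
Only singular point on the grid: (2, 2).
Classify: substitute x = 2 + u, y = 2 + v and expand: f = -2*u**3 - 2*u**2*v - u**2 + 2*u*v**2 + v**2.
No constant or linear terms (consistent with a singular point). Quadratic part: -u**2 + v**2. Cubic part: -2*u**3 - 2*u**2*v + 2*u*v**2.
The quadratic part v**2 - u**2 = (v − u)(v + u) splits into two distinct linear factors, so there are two distinct tangent lines y − 2 = ±(x − 2) — this is a node (ordinary double point).
Classification: node.


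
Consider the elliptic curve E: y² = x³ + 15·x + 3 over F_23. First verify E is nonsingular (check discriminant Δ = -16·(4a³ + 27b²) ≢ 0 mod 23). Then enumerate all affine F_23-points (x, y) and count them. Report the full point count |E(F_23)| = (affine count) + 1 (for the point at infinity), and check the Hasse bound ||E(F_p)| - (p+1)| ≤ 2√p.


Affine points = {(0, 7), (0, 16), (2, 8), (2, 15), (3, 11), (3, 12), (4, 9), (4, 14), (9, 4), (9, 19), (10, 7), (10, 16), (11, 2), (11, 21), (12, 5), (12, 18), (13, 7), (13, 16), (14, 6), (14, 17), (20, 0)}; affine count = 21; |E(F_23)| = 22.

Discriminant check: Δ ∝ 4a³ + 27b² = 4·15³ + 27·3² = 4·3375 + 27·9 ≡ 12 (mod 23). Nonzero ⇒ E is nonsingular.
For each x ∈ F_23, compute rhs = x³ + 15·x + 3 mod 23, then count y ∈ F_23 with y² ≡ rhs.
  x = 0: rhs = 3, matching y values: 7, 16 (2 points).
  x = 1: rhs = 19, matching y values: none (0 points).
  x = 2: rhs = 18, matching y values: 8, 15 (2 points).
  x = 3: rhs = 6, matching y values: 11, 12 (2 points).
  x = 4: rhs = 12, matching y values: 9, 14 (2 points).
  x = 5: rhs = 19, matching y values: none (0 points).
  x = 6: rhs = 10, matching y values: none (0 points).
  x = 7: rhs = 14, matching y values: none (0 points).
  x = 8: rhs = 14, matching y values: none (0 points).
  x = 9: rhs = 16, matching y values: 4, 19 (2 points).
  x = 10: rhs = 3, matching y values: 7, 16 (2 points).
  x = 11: rhs = 4, matching y values: 2, 21 (2 points).
  x = 12: rhs = 2, matching y values: 5, 18 (2 points).
  x = 13: rhs = 3, matching y values: 7, 16 (2 points).
  x = 14: rhs = 13, matching y values: 6, 17 (2 points).
  x = 15: rhs = 15, matching y values: none (0 points).
  x = 16: rhs = 15, matching y values: none (0 points).
  x = 17: rhs = 19, matching y values: none (0 points).
  x = 18: rhs = 10, matching y values: none (0 points).
  x = 19: rhs = 17, matching y values: none (0 points).
  x = 20: rhs = 0, matching y values: 0 (1 points).
  x = 21: rhs = 11, matching y values: none (0 points).
  x = 22: rhs = 10, matching y values: none (0 points).
Total affine count: 21.
Full point count |E(F_23)| = 21 + 1 = 22.
Hasse bound: |22 − (23+1)| = |-2| = 2 ≤ 2√23 ≈ 9.5917 ✓.


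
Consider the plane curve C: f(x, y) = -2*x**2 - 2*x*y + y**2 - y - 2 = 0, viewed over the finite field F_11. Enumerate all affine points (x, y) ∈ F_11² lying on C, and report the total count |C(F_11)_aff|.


Affine F_11-points: {(0, 2), (0, 10), (1, 4), (1, 10), (6, 4), (6, 9), (7, 6), (7, 9), (9, 2), (9, 6)}; count = 10.

For each of the 121 pairs (x, y) ∈ F_11², evaluate f(x, y) mod 11. Record the zeros.
  x = 0: [0↦9, 1↦9, 2↦0, 3↦4, 4↦10, 5↦7, 6↦6, 7↦7, 8↦10, 9↦4, 10↦0]  zeros at y ∈ {2, 10}
  x = 1: [0↦7, 1↦5, 2↦5, 3↦7, 4↦0, 5↦6, 6↦3, 7↦2, 8↦3, 9↦6, 10↦0]  zeros at y ∈ {4, 10}
  x = 2: [0↦1, 1↦8, 2↦6, 3↦6, 4↦8, 5↦1, 6↦7, 7↦4, 8↦3, 9↦4, 10↦7]  zeros at y ∈ ∅
  x = 3: [0↦2, 1↦7, 2↦3, 3↦1, 4↦1, 5↦3, 6↦7, 7↦2, 8↦10, 9↦9, 10↦10]  zeros at y ∈ ∅
  x = 4: [0↦10, 1↦2, 2↦7, 3↦3, 4↦1, 5↦1, 6↦3, 7↦7, 8↦2, 9↦10, 10↦9]  zeros at y ∈ ∅
  x = 5: [0↦3, 1↦4, 2↦7, 3↦1, 4↦8, 5↦6, 6↦6, 7↦8, 8↦1, 9↦7, 10↦4]  zeros at y ∈ ∅
  x = 6: [0↦3, 1↦2, 2↦3, 3↦6, 4↦0, 5↦7, 6↦5, 7↦5, 8↦7, 9↦0, 10↦6]  zeros at y ∈ {4, 9}
  x = 7: [0↦10, 1↦7, 2↦6, 3↦7, 4↦10, 5↦4, 6↦0, 7↦9, 8↦9, 9↦0, 10↦4]  zeros at y ∈ {6, 9}
  x = 8: [0↦2, 1↦8, 2↦5, 3↦4, 4↦5, 5↦8, 6↦2, 7↦9, 8↦7, 9↦7, 10↦9]  zeros at y ∈ ∅
  x = 9: [0↦1, 1↦5, 2↦0, 3↦8, 4↦7, 5↦8, 6↦0, 7↦5, 8↦1, 9↦10, 10↦10]  zeros at y ∈ {2, 6}
  x = 10: [0↦7, 1↦9, 2↦2, 3↦8, 4↦5, 5↦4, 6↦5, 7↦8, 8↦2, 9↦9, 10↦7]  zeros at y ∈ ∅
Collecting zeros: affine points = {(0, 2), (0, 10), (1, 4), (1, 10), (6, 4), (6, 9), (7, 6), (7, 9), (9, 2), (9, 6)}.
Total count |C(F_11)_aff| = 10.


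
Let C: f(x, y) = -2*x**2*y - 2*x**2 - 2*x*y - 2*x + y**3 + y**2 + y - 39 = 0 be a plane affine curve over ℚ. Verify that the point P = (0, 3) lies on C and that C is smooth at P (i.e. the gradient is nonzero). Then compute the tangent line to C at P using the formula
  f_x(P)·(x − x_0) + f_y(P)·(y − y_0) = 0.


Tangent line at P: -8*x + 34*y - 102 = 0.

Step 1: f(0, 3) = 0, so P lies on C.
Step 2: partial derivatives
  f_x(x, y) = -4*x*y - 4*x - 2*y - 2, f_y(x, y) = -2*x**2 - 2*x + 3*y**2 + 2*y + 1.
  f_x(P) = -8, f_y(P) = 34 (gradient nonzero, so P is smooth).
Step 3: tangent line at P: -8·(x − 0) + 34·(y − 3) = 0.
Expanding: -8*x + 34*y - 102 = 0.


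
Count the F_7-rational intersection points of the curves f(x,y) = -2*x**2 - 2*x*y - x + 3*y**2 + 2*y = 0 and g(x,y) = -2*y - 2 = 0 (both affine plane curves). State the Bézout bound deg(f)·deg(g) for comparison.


Common zeros: {(1, 6), (3, 6)}; count = 2; Bézout bound = 2.

deg(f) = 2, deg(g) = 1, so Bézout bound = 2.
Scan x ∈ F_7. For each x, list the y ∈ F_7 with f(x, y) ≡ 0 and those with g(x, y) ≡ 0 (mod 7); the common zeros in that column are the intersection.
  x = 0: f ≡ 0 at y ∈ {0, 4}; g ≡ 0 at y ∈ {6}; common: ∅.
  x = 1: f ≡ 0 at y ∈ {1, 6}; g ≡ 0 at y ∈ {6}; common: {6}.
  x = 2: f ≡ 0 at y ∈ ∅; g ≡ 0 at y ∈ {6}; common: ∅.
  x = 3: f ≡ 0 at y ∈ {0, 6}; g ≡ 0 at y ∈ {6}; common: {6}.
  x = 4: f ≡ 0 at y ∈ ∅; g ≡ 0 at y ∈ {6}; common: ∅.
  x = 5: f ≡ 0 at y ∈ ∅; g ≡ 0 at y ∈ {6}; common: ∅.
  x = 6: f ≡ 0 at y ∈ {4}; g ≡ 0 at y ∈ {6}; common: ∅.
Collecting: common zeros = {(1, 6), (3, 6)}, so the count is 2.
Comparison with the Bézout bound: 2 ≤ 2 = deg(f)·deg(g), as expected for curves with no common component (the bound is attained).


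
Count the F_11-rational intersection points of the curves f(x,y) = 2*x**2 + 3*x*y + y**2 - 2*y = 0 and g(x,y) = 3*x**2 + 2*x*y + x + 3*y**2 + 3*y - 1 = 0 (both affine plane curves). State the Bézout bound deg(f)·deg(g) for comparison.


Common zeros: {(4, 4)}; count = 1; Bézout bound = 4.

deg(f) = 2, deg(g) = 2, so Bézout bound = 4.
Scan x ∈ F_11. For each x, list the y ∈ F_11 with f(x, y) ≡ 0 and those with g(x, y) ≡ 0 (mod 11); the common zeros in that column are the intersection.
  x = 0: f ≡ 0 at y ∈ {0, 2}; g ≡ 0 at y ∈ ∅; common: ∅.
  x = 1: f ≡ 0 at y ∈ {4, 6}; g ≡ 0 at y ∈ {1}; common: ∅.
  x = 2: f ≡ 0 at y ∈ ∅; g ≡ 0 at y ∈ {7, 9}; common: ∅.
  x = 3: f ≡ 0 at y ∈ ∅; g ≡ 0 at y ∈ ∅; common: ∅.
  x = 4: f ≡ 0 at y ∈ {4, 8}; g ≡ 0 at y ∈ {4, 7}; common: {4}.
  x = 5: f ≡ 0 at y ∈ ∅; g ≡ 0 at y ∈ ∅; common: ∅.
  x = 6: f ≡ 0 at y ∈ {8, 9}; g ≡ 0 at y ∈ ∅; common: ∅.
  x = 7: f ≡ 0 at y ∈ ∅; g ≡ 0 at y ∈ {3, 6}; common: ∅.
  x = 8: f ≡ 0 at y ∈ {2, 9}; g ≡ 0 at y ∈ ∅; common: ∅.
  x = 9: f ≡ 0 at y ∈ ∅; g ≡ 0 at y ∈ {1, 3}; common: ∅.
  x = 10: f ≡ 0 at y ∈ ∅; g ≡ 0 at y ∈ {9}; common: ∅.
Collecting: common zeros = {(4, 4)}, so the count is 1.
Comparison with the Bézout bound: 1 ≤ 4 = deg(f)·deg(g), as expected for curves with no common component (the affine F_11-count falls short of the bound because intersections may lie at infinity, over extension fields, or carry multiplicity).


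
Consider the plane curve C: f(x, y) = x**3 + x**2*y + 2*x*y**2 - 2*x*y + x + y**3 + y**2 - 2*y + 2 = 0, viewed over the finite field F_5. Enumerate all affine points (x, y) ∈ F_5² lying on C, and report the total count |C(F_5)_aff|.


Affine F_5-points: {(0, 2), (1, 1), (3, 2), (3, 3), (4, 0)}; count = 5.

For each of the 25 pairs (x, y) ∈ F_5², evaluate f(x, y) mod 5. Record the zeros.
  x = 0: [0↦2, 1↦2, 2↦0, 3↦2, 4↦4]  zeros at y ∈ {2}
  x = 1: [0↦4, 1↦0, 2↦3, 3↦4, 4↦4]  zeros at y ∈ {1}
  x = 2: [0↦2, 1↦1, 2↦1, 3↦3, 4↦3]  zeros at y ∈ ∅
  x = 3: [0↦2, 1↦1, 2↦0, 3↦0, 4↦2]  zeros at y ∈ {2, 3}
  x = 4: [0↦0, 1↦1, 2↦1, 3↦1, 4↦2]  zeros at y ∈ {0}
Collecting zeros: affine points = {(0, 2), (1, 1), (3, 2), (3, 3), (4, 0)}.
Total count |C(F_5)_aff| = 5.


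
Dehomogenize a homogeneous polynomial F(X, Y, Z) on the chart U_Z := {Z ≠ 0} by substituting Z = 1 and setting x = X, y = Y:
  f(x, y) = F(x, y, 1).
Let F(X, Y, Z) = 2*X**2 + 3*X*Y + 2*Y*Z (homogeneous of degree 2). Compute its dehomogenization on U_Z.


f(x, y) = 2*x**2 + 3*x*y + 2*y

On U_Z we set Z = 1. Each monomial c·X^i·Y^j·Z^k in F becomes c·x^i·y^j·1^k = c·x^i·y^j.
Substituting Z = 1: F(X, Y, 1) = 2*x**2 + 3*x*y + 2*y.
Note: deg(f) ≤ deg(F) = 2; strict inequality happens when F is divisible by Z (lost terms).


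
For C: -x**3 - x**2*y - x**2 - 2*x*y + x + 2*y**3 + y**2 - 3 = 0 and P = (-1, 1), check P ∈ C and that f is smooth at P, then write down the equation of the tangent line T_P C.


Tangent line at P: 9*y - 9 = 0.

Step 1: f(-1, 1) = 0, so P lies on C.
Step 2: partial derivatives
  f_x(x, y) = -3*x**2 - 2*x*y - 2*x - 2*y + 1, f_y(x, y) = -x**2 - 2*x + 6*y**2 + 2*y.
  f_x(P) = 0, f_y(P) = 9 (gradient nonzero, so P is smooth).
Step 3: tangent line at P: 0·(x − -1) + 9·(y − 1) = 0.
Expanding: 9*y - 9 = 0.


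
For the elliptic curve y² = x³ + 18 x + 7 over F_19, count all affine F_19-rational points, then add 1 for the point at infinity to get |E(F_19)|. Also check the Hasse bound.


Affine points = {(0, 8), (0, 11), (1, 8), (1, 11), (7, 1), (7, 18), (8, 6), (8, 13), (9, 9), (9, 10), (10, 3), (10, 16), (11, 4), (11, 15), (13, 5), (13, 14), (14, 1), (14, 18), (15, 2), (15, 17), (17, 1), (17, 18), (18, 8), (18, 11)}; affine count = 24; |E(F_19)| = 25.

Discriminant check: Δ ∝ 4a³ + 27b² = 4·18³ + 27·7² = 4·5832 + 27·49 ≡ 8 (mod 19). Nonzero ⇒ E is nonsingular.
For each x ∈ F_19, compute rhs = x³ + 18·x + 7 mod 19, then count y ∈ F_19 with y² ≡ rhs.
  x = 0: rhs = 7, matching y values: 8, 11 (2 points).
  x = 1: rhs = 7, matching y values: 8, 11 (2 points).
  x = 2: rhs = 13, matching y values: none (0 points).
  x = 3: rhs = 12, matching y values: none (0 points).
  x = 4: rhs = 10, matching y values: none (0 points).
  x = 5: rhs = 13, matching y values: none (0 points).
  x = 6: rhs = 8, matching y values: none (0 points).
  x = 7: rhs = 1, matching y values: 1, 18 (2 points).
  x = 8: rhs = 17, matching y values: 6, 13 (2 points).
  x = 9: rhs = 5, matching y values: 9, 10 (2 points).
  x = 10: rhs = 9, matching y values: 3, 16 (2 points).
  x = 11: rhs = 16, matching y values: 4, 15 (2 points).
  x = 12: rhs = 13, matching y values: none (0 points).
  x = 13: rhs = 6, matching y values: 5, 14 (2 points).
  x = 14: rhs = 1, matching y values: 1, 18 (2 points).
  x = 15: rhs = 4, matching y values: 2, 17 (2 points).
  x = 16: rhs = 2, matching y values: none (0 points).
  x = 17: rhs = 1, matching y values: 1, 18 (2 points).
  x = 18: rhs = 7, matching y values: 8, 11 (2 points).
Total affine count: 24.
Full point count |E(F_19)| = 24 + 1 = 25.
Hasse bound: |25 − (19+1)| = |5| = 5 ≤ 2√19 ≈ 8.7178 ✓.


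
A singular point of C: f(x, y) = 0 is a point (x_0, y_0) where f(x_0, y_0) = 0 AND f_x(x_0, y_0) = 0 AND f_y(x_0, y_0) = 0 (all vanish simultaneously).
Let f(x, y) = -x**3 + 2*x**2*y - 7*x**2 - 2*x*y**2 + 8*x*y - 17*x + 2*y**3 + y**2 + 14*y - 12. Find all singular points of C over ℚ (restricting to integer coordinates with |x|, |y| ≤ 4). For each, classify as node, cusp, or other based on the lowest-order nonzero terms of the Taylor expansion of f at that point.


Singular points: {(-3, -1)}; classification: cusp.

Compute partial derivatives:
  f_x = -3*x**2 + 4*x*y - 14*x - 2*y**2 + 8*y - 17.
  f_y = 2*x**2 - 4*x*y + 8*x + 6*y**2 + 2*y + 14.
Scan x_0 ∈ {−4, ..., 4}. For each x_0, f_y(x_0, y) is a polynomial in y; find its integer roots y ∈ {−4, ..., 4}, then test f_x and f at those candidates.
  x = -4: f_y(-4, y) = 6*y**2 + 18*y + 14; no integer root y with |y| ≤ 4.
  x = -3: f_y(-3, y) = 6*y**2 + 14*y + 8; vanishes at y ∈ {-1}. (-3, -1): f_x = 0, f = 0 — SINGULAR.
  x = -2: f_y(-2, y) = 6*y**2 + 10*y + 6; no integer root y with |y| ≤ 4.
  x = -1: f_y(-1, y) = 6*y**2 + 6*y + 8; no integer root y with |y| ≤ 4.
  x = 0: f_y(0, y) = 6*y**2 + 2*y + 14; no integer root y with |y| ≤ 4.
  x = 1: f_y(1, y) = 6*y**2 - 2*y + 24; no integer root y with |y| ≤ 4.
  x = 2: f_y(2, y) = 6*y**2 - 6*y + 38; no integer root y with |y| ≤ 4.
  x = 3: f_y(3, y) = 6*y**2 - 10*y + 56; no integer root y with |y| ≤ 4.
  x = 4: f_y(4, y) = 6*y**2 - 14*y + 78; no integer root y with |y| ≤ 4.
Only singular point on the grid: (-3, -1).
Classify: substitute x = -3 + u, y = -1 + v and expand: f = -u**3 + 2*u**2*v - 2*u*v**2 + 2*v**3 + v**2.
No constant or linear terms (consistent with a singular point). Quadratic part: v**2. Cubic part: -u**3 + 2*u**2*v - 2*u*v**2 + 2*v**3.
The quadratic part v**2 is a perfect square, so there is a single (double) tangent line v = 0, i.e. y = -1. Restricting the cubic part to that line (v = 0) leaves -u**3 ≠ 0, so f is not divisible by v and the branch is v² ≈ u**3 to lowest order — this is a cusp.
Classification: cusp.


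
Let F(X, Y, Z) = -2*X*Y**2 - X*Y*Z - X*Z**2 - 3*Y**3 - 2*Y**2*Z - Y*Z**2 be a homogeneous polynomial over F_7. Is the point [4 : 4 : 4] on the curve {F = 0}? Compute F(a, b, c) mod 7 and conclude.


F(4,4,4) ≡ 4 (mod 7); P is NOT on the curve.

Evaluate F(4, 4, 4) term-by-term (mod 7).
  -2*X*Y**2 ↦ -2·4·16·1 = -128
  -X*Y*Z ↦ -1·4·4·4 = -64
  -X*Z**2 ↦ -1·4·1·16 = -64
  -3*Y**3 ↦ -3·1·64·1 = -192
  -2*Y**2*Z ↦ -2·1·16·4 = -128
  -Y*Z**2 ↦ -1·1·4·16 = -64
Sum: F(4, 4, 4) = (-128) + (-64) + (-64) + (-192) + (-128) + (-64) = -640.
Reducing mod 7: -640 ≡ 4 (mod 7).
Since F(a, b, c) ≡ 4 ≠ 0 (mod 7), P does NOT lie on the curve.


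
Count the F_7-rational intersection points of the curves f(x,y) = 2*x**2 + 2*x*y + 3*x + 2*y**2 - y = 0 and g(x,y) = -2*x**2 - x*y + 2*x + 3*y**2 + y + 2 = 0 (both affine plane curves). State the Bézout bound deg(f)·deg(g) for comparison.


Common zeros: ∅; count = 0; Bézout bound = 4.

deg(f) = 2, deg(g) = 2, so Bézout bound = 4.
Scan x ∈ F_7. For each x, list the y ∈ F_7 with f(x, y) ≡ 0 and those with g(x, y) ≡ 0 (mod 7); the common zeros in that column are the intersection.
  x = 0: f ≡ 0 at y ∈ {0, 4}; g ≡ 0 at y ∈ ∅; common: ∅.
  x = 1: f ≡ 0 at y ∈ ∅; g ≡ 0 at y ∈ {2, 5}; common: ∅.
  x = 2: f ≡ 0 at y ∈ {0, 2}; g ≡ 0 at y ∈ {1, 4}; common: ∅.
  x = 3: f ≡ 0 at y ∈ ∅; g ≡ 0 at y ∈ ∅; common: ∅.
  x = 4: f ≡ 0 at y ∈ ∅; g ≡ 0 at y ∈ {4}; common: ∅.
  x = 5: f ≡ 0 at y ∈ {2, 4}; g ≡ 0 at y ∈ ∅; common: ∅.
  x = 6: f ≡ 0 at y ∈ ∅; g ≡ 0 at y ∈ {2}; common: ∅.
Collecting: common zeros = ∅, so the count is 0.
Comparison with the Bézout bound: 0 ≤ 4 = deg(f)·deg(g), as expected for curves with no common component (the affine F_7-count falls short of the bound because intersections may lie at infinity, over extension fields, or carry multiplicity).


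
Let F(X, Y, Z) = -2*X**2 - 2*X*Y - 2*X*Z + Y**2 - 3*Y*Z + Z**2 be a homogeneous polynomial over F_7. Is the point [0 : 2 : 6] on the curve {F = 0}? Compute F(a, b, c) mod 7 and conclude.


F(0,2,6) ≡ 4 (mod 7); P is NOT on the curve.

Evaluate F(0, 2, 6) term-by-term (mod 7).
  -2*X**2 ↦ -2·0·1·1 = 0
  -2*X*Y ↦ -2·0·2·1 = 0
  -2*X*Z ↦ -2·0·1·6 = 0
  Y**2 ↦ 1·1·4·1 = 4
  -3*Y*Z ↦ -3·1·2·6 = -36
  Z**2 ↦ 1·1·1·36 = 36
Sum: F(0, 2, 6) = (0) + (0) + (0) + (4) + (-36) + (36) = 4.
Reducing mod 7: 4 ≡ 4 (mod 7).
Since F(a, b, c) ≡ 4 ≠ 0 (mod 7), P does NOT lie on the curve.


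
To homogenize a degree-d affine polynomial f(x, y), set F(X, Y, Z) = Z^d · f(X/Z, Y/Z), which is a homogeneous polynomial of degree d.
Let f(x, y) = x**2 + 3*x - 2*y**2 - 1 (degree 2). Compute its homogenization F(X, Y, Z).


F(X, Y, Z) = X**2 + 3*X*Z - 2*Y**2 - Z**2

deg(f) = 2.
Substitute x = X/Z, y = Y/Z into f, then multiply by Z^2.
  monomial 1·x^2·y^0 ↦ 1·X^2·Y^0·Z^0.
  monomial 3·x^1·y^0 ↦ 3·X^1·Y^0·Z^1.
  monomial -2·x^0·y^2 ↦ -2·X^0·Y^2·Z^0.
  monomial -1·x^0·y^0 ↦ -1·X^0·Y^0·Z^2.
Collecting: F(X, Y, Z) = X**2 + 3*X*Z - 2*Y**2 - Z**2.


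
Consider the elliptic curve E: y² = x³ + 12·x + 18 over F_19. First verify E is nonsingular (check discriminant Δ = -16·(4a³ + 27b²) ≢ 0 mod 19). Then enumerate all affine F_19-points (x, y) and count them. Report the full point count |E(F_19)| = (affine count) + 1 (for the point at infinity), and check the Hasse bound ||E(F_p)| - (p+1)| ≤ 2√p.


Affine points = {(3, 9), (3, 10), (4, 4), (4, 15), (9, 0), (10, 6), (10, 13), (12, 3), (12, 16), (14, 2), (14, 17), (15, 1), (15, 18), (17, 9), (17, 10), (18, 9), (18, 10)}; affine count = 17; |E(F_19)| = 18.

Discriminant check: Δ ∝ 4a³ + 27b² = 4·12³ + 27·18² = 4·1728 + 27·324 ≡ 4 (mod 19). Nonzero ⇒ E is nonsingular.
For each x ∈ F_19, compute rhs = x³ + 12·x + 18 mod 19, then count y ∈ F_19 with y² ≡ rhs.
  x = 0: rhs = 18, matching y values: none (0 points).
  x = 1: rhs = 12, matching y values: none (0 points).
  x = 2: rhs = 12, matching y values: none (0 points).
  x = 3: rhs = 5, matching y values: 9, 10 (2 points).
  x = 4: rhs = 16, matching y values: 4, 15 (2 points).
  x = 5: rhs = 13, matching y values: none (0 points).
  x = 6: rhs = 2, matching y values: none (0 points).
  x = 7: rhs = 8, matching y values: none (0 points).
  x = 8: rhs = 18, matching y values: none (0 points).
  x = 9: rhs = 0, matching y values: 0 (1 points).
  x = 10: rhs = 17, matching y values: 6, 13 (2 points).
  x = 11: rhs = 18, matching y values: none (0 points).
  x = 12: rhs = 9, matching y values: 3, 16 (2 points).
  x = 13: rhs = 15, matching y values: none (0 points).
  x = 14: rhs = 4, matching y values: 2, 17 (2 points).
  x = 15: rhs = 1, matching y values: 1, 18 (2 points).
  x = 16: rhs = 12, matching y values: none (0 points).
  x = 17: rhs = 5, matching y values: 9, 10 (2 points).
  x = 18: rhs = 5, matching y values: 9, 10 (2 points).
Total affine count: 17.
Full point count |E(F_19)| = 17 + 1 = 18.
Hasse bound: |18 − (19+1)| = |-2| = 2 ≤ 2√19 ≈ 8.7178 ✓.


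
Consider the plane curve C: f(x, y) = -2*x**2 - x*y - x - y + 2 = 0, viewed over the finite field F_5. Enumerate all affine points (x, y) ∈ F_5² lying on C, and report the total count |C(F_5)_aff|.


Affine F_5-points: {(0, 2), (1, 2), (2, 4), (3, 4)}; count = 4.

For each of the 25 pairs (x, y) ∈ F_5², evaluate f(x, y) mod 5. Record the zeros.
  x = 0: [0↦2, 1↦1, 2↦0, 3↦4, 4↦3]  zeros at y ∈ {2}
  x = 1: [0↦4, 1↦2, 2↦0, 3↦3, 4↦1]  zeros at y ∈ {2}
  x = 2: [0↦2, 1↦4, 2↦1, 3↦3, 4↦0]  zeros at y ∈ {4}
  x = 3: [0↦1, 1↦2, 2↦3, 3↦4, 4↦0]  zeros at y ∈ {4}
  x = 4: [0↦1, 1↦1, 2↦1, 3↦1, 4↦1]  zeros at y ∈ ∅
Collecting zeros: affine points = {(0, 2), (1, 2), (2, 4), (3, 4)}.
Total count |C(F_5)_aff| = 4.


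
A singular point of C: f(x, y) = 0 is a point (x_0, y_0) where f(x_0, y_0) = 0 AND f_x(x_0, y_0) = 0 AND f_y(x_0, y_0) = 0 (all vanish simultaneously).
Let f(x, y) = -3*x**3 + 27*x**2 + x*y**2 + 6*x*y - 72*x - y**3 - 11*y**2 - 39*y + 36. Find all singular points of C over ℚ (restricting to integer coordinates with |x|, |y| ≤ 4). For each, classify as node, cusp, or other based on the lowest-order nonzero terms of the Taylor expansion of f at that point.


Singular points: {(3, -3)}; classification: cusp.

Compute partial derivatives:
  f_x = -9*x**2 + 54*x + y**2 + 6*y - 72.
  f_y = 2*x*y + 6*x - 3*y**2 - 22*y - 39.
Scan x_0 ∈ {−4, ..., 4}. For each x_0, f_y(x_0, y) is a polynomial in y; find its integer roots y ∈ {−4, ..., 4}, then test f_x and f at those candidates.
  x = -4: f_y(-4, y) = -3*y**2 - 30*y - 63; vanishes at y ∈ {-3}. (-4, -3): f_x = -441 ≠ 0.
  x = -3: f_y(-3, y) = -3*y**2 - 28*y - 57; vanishes at y ∈ {-3}. (-3, -3): f_x = -324 ≠ 0.
  x = -2: f_y(-2, y) = -3*y**2 - 26*y - 51; vanishes at y ∈ {-3}. (-2, -3): f_x = -225 ≠ 0.
  x = -1: f_y(-1, y) = -3*y**2 - 24*y - 45; vanishes at y ∈ {-3}. (-1, -3): f_x = -144 ≠ 0.
  x = 0: f_y(0, y) = -3*y**2 - 22*y - 39; vanishes at y ∈ {-3}. (0, -3): f_x = -81 ≠ 0.
  x = 1: f_y(1, y) = -3*y**2 - 20*y - 33; vanishes at y ∈ {-3}. (1, -3): f_x = -36 ≠ 0.
  x = 2: f_y(2, y) = -3*y**2 - 18*y - 27; vanishes at y ∈ {-3}. (2, -3): f_x = -9 ≠ 0.
  x = 3: f_y(3, y) = -3*y**2 - 16*y - 21; vanishes at y ∈ {-3}. (3, -3): f_x = 0, f = 0 — SINGULAR.
  x = 4: f_y(4, y) = -3*y**2 - 14*y - 15; vanishes at y ∈ {-3}. (4, -3): f_x = -9 ≠ 0.
Only singular point on the grid: (3, -3).
Classify: substitute x = 3 + u, y = -3 + v and expand: f = -3*u**3 + u*v**2 - v**3 + v**2.
No constant or linear terms (consistent with a singular point). Quadratic part: v**2. Cubic part: -3*u**3 + u*v**2 - v**3.
The quadratic part v**2 is a perfect square, so there is a single (double) tangent line v = 0, i.e. y = -3. Restricting the cubic part to that line (v = 0) leaves -3*u**3 ≠ 0, so f is not divisible by v and the branch is v² ≈ 3*u**3 to lowest order — this is a cusp.
Classification: cusp.


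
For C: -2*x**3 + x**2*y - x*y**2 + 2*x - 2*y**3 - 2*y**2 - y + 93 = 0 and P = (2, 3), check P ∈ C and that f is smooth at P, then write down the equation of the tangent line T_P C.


Tangent line at P: -19*x - 75*y + 263 = 0.

Step 1: f(2, 3) = 0, so P lies on C.
Step 2: partial derivatives
  f_x(x, y) = -6*x**2 + 2*x*y - y**2 + 2, f_y(x, y) = x**2 - 2*x*y - 6*y**2 - 4*y - 1.
  f_x(P) = -19, f_y(P) = -75 (gradient nonzero, so P is smooth).
Step 3: tangent line at P: -19·(x − 2) + -75·(y − 3) = 0.
Expanding: -19*x - 75*y + 263 = 0.


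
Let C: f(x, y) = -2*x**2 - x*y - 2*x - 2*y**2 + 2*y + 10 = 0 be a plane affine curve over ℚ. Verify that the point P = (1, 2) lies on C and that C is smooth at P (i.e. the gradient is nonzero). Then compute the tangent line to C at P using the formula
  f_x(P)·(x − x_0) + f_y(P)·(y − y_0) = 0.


Tangent line at P: -8*x - 7*y + 22 = 0.

Step 1: f(1, 2) = 0, so P lies on C.
Step 2: partial derivatives
  f_x(x, y) = -4*x - y - 2, f_y(x, y) = -x - 4*y + 2.
  f_x(P) = -8, f_y(P) = -7 (gradient nonzero, so P is smooth).
Step 3: tangent line at P: -8·(x − 1) + -7·(y − 2) = 0.
Expanding: -8*x - 7*y + 22 = 0.


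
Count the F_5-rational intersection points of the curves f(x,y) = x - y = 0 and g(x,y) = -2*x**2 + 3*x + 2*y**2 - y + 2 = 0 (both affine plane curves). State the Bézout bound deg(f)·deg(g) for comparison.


Common zeros: {(4, 4)}; count = 1; Bézout bound = 2.

deg(f) = 1, deg(g) = 2, so Bézout bound = 2.
Scan x ∈ F_5. For each x, list the y ∈ F_5 with f(x, y) ≡ 0 and those with g(x, y) ≡ 0 (mod 5); the common zeros in that column are the intersection.
  x = 0: f ≡ 0 at y ∈ {0}; g ≡ 0 at y ∈ {4}; common: ∅.
  x = 1: f ≡ 0 at y ∈ {1}; g ≡ 0 at y ∈ ∅; common: ∅.
  x = 2: f ≡ 0 at y ∈ {2}; g ≡ 0 at y ∈ {0, 3}; common: ∅.
  x = 3: f ≡ 0 at y ∈ {3}; g ≡ 0 at y ∈ ∅; common: ∅.
  x = 4: f ≡ 0 at y ∈ {4}; g ≡ 0 at y ∈ {4}; common: {4}.
Collecting: common zeros = {(4, 4)}, so the count is 1.
Comparison with the Bézout bound: 1 ≤ 2 = deg(f)·deg(g), as expected for curves with no common component (the affine F_5-count falls short of the bound because intersections may lie at infinity, over extension fields, or carry multiplicity).


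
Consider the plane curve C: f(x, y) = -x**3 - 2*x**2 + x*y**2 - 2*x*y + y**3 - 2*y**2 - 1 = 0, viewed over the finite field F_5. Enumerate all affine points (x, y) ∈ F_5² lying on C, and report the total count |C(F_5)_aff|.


Affine F_5-points: {(2, 1), (3, 1), (3, 4)}; count = 3.

For each of the 25 pairs (x, y) ∈ F_5², evaluate f(x, y) mod 5. Record the zeros.
  x = 0: [0↦4, 1↦3, 2↦4, 3↦3, 4↦1]  zeros at y ∈ ∅
  x = 1: [0↦1, 1↦4, 2↦1, 3↦3, 4↦1]  zeros at y ∈ ∅
  x = 2: [0↦3, 1↦0, 2↦3, 3↦3, 4↦1]  zeros at y ∈ {1}
  x = 3: [0↦4, 1↦0, 2↦4, 3↦2, 4↦0]  zeros at y ∈ {1, 4}
  x = 4: [0↦3, 1↦3, 2↦3, 3↦4, 4↦2]  zeros at y ∈ ∅
Collecting zeros: affine points = {(2, 1), (3, 1), (3, 4)}.
Total count |C(F_5)_aff| = 3.


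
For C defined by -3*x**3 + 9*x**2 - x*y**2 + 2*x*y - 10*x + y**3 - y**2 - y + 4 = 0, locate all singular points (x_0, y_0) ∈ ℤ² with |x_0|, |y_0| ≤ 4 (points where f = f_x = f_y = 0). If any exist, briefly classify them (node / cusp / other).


Singular points: {(1, 1)}; classification: cusp.

Compute partial derivatives:
  f_x = -9*x**2 + 18*x - y**2 + 2*y - 10.
  f_y = -2*x*y + 2*x + 3*y**2 - 2*y - 1.
Scan x_0 ∈ {−4, ..., 4}. For each x_0, f_y(x_0, y) is a polynomial in y; find its integer roots y ∈ {−4, ..., 4}, then test f_x and f at those candidates.
  x = -4: f_y(-4, y) = 3*y**2 + 6*y - 9; vanishes at y ∈ {-3, 1}. (-4, -3): f_x = -241 ≠ 0; (-4, 1): f_x = -225 ≠ 0.
  x = -3: f_y(-3, y) = 3*y**2 + 4*y - 7; vanishes at y ∈ {1}. (-3, 1): f_x = -144 ≠ 0.
  x = -2: f_y(-2, y) = 3*y**2 + 2*y - 5; vanishes at y ∈ {1}. (-2, 1): f_x = -81 ≠ 0.
  x = -1: f_y(-1, y) = 3*y**2 - 3; vanishes at y ∈ {-1, 1}. (-1, -1): f_x = -40 ≠ 0; (-1, 1): f_x = -36 ≠ 0.
  x = 0: f_y(0, y) = 3*y**2 - 2*y - 1; vanishes at y ∈ {1}. (0, 1): f_x = -9 ≠ 0.
  x = 1: f_y(1, y) = 3*y**2 - 4*y + 1; vanishes at y ∈ {1}. (1, 1): f_x = 0, f = 0 — SINGULAR.
  x = 2: f_y(2, y) = 3*y**2 - 6*y + 3; vanishes at y ∈ {1}. (2, 1): f_x = -9 ≠ 0.
  x = 3: f_y(3, y) = 3*y**2 - 8*y + 5; vanishes at y ∈ {1}. (3, 1): f_x = -36 ≠ 0.
  x = 4: f_y(4, y) = 3*y**2 - 10*y + 7; vanishes at y ∈ {1}. (4, 1): f_x = -81 ≠ 0.
Only singular point on the grid: (1, 1).
Classify: substitute x = 1 + u, y = 1 + v and expand: f = -3*u**3 - u*v**2 + v**3 + v**2.
No constant or linear terms (consistent with a singular point). Quadratic part: v**2. Cubic part: -3*u**3 - u*v**2 + v**3.
The quadratic part v**2 is a perfect square, so there is a single (double) tangent line v = 0, i.e. y = 1. Restricting the cubic part to that line (v = 0) leaves -3*u**3 ≠ 0, so f is not divisible by v and the branch is v² ≈ 3*u**3 to lowest order — this is a cusp.
Classification: cusp.


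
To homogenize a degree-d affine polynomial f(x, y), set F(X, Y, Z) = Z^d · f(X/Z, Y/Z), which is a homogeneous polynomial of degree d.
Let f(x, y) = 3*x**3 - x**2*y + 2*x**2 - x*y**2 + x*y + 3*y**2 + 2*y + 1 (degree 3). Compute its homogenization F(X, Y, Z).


F(X, Y, Z) = 3*X**3 - X**2*Y + 2*X**2*Z - X*Y**2 + X*Y*Z + 3*Y**2*Z + 2*Y*Z**2 + Z**3

deg(f) = 3.
Substitute x = X/Z, y = Y/Z into f, then multiply by Z^3.
  monomial 3·x^3·y^0 ↦ 3·X^3·Y^0·Z^0.
  monomial -1·x^2·y^1 ↦ -1·X^2·Y^1·Z^0.
  monomial 2·x^2·y^0 ↦ 2·X^2·Y^0·Z^1.
  monomial -1·x^1·y^2 ↦ -1·X^1·Y^2·Z^0.
  monomial 1·x^1·y^1 ↦ 1·X^1·Y^1·Z^1.
  monomial 3·x^0·y^2 ↦ 3·X^0·Y^2·Z^1.
  monomial 2·x^0·y^1 ↦ 2·X^0·Y^1·Z^2.
  monomial 1·x^0·y^0 ↦ 1·X^0·Y^0·Z^3.
Collecting: F(X, Y, Z) = 3*X**3 - X**2*Y + 2*X**2*Z - X*Y**2 + X*Y*Z + 3*Y**2*Z + 2*Y*Z**2 + Z**3.


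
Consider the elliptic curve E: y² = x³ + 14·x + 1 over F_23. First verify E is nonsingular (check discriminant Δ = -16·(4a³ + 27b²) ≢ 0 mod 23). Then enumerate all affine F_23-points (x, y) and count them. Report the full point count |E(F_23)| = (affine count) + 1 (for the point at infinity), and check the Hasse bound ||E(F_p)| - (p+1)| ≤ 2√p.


Affine points = {(0, 1), (0, 22), (1, 4), (1, 19), (3, 1), (3, 22), (4, 11), (4, 12), (5, 9), (5, 14), (6, 5), (6, 18), (8, 2), (8, 21), (17, 0), (18, 6), (18, 17), (20, 1), (20, 22), (22, 3), (22, 20)}; affine count = 21; |E(F_23)| = 22.

Discriminant check: Δ ∝ 4a³ + 27b² = 4·14³ + 27·1² = 4·2744 + 27·1 ≡ 9 (mod 23). Nonzero ⇒ E is nonsingular.
For each x ∈ F_23, compute rhs = x³ + 14·x + 1 mod 23, then count y ∈ F_23 with y² ≡ rhs.
  x = 0: rhs = 1, matching y values: 1, 22 (2 points).
  x = 1: rhs = 16, matching y values: 4, 19 (2 points).
  x = 2: rhs = 14, matching y values: none (0 points).
  x = 3: rhs = 1, matching y values: 1, 22 (2 points).
  x = 4: rhs = 6, matching y values: 11, 12 (2 points).
  x = 5: rhs = 12, matching y values: 9, 14 (2 points).
  x = 6: rhs = 2, matching y values: 5, 18 (2 points).
  x = 7: rhs = 5, matching y values: none (0 points).
  x = 8: rhs = 4, matching y values: 2, 21 (2 points).
  x = 9: rhs = 5, matching y values: none (0 points).
  x = 10: rhs = 14, matching y values: none (0 points).
  x = 11: rhs = 14, matching y values: none (0 points).
  x = 12: rhs = 11, matching y values: none (0 points).
  x = 13: rhs = 11, matching y values: none (0 points).
  x = 14: rhs = 20, matching y values: none (0 points).
  x = 15: rhs = 21, matching y values: none (0 points).
  x = 16: rhs = 20, matching y values: none (0 points).
  x = 17: rhs = 0, matching y values: 0 (1 points).
  x = 18: rhs = 13, matching y values: 6, 17 (2 points).
  x = 19: rhs = 19, matching y values: none (0 points).
  x = 20: rhs = 1, matching y values: 1, 22 (2 points).
  x = 21: rhs = 11, matching y values: none (0 points).
  x = 22: rhs = 9, matching y values: 3, 20 (2 points).
Total affine count: 21.
Full point count |E(F_23)| = 21 + 1 = 22.
Hasse bound: |22 − (23+1)| = |-2| = 2 ≤ 2√23 ≈ 9.5917 ✓.


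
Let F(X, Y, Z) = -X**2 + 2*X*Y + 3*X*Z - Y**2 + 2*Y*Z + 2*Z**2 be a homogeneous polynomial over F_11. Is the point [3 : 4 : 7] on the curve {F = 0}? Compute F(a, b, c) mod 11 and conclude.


F(3,4,7) ≡ 7 (mod 11); P is NOT on the curve.

Evaluate F(3, 4, 7) term-by-term (mod 11).
  -X**2 ↦ -1·9·1·1 = -9
  2*X*Y ↦ 2·3·4·1 = 24
  3*X*Z ↦ 3·3·1·7 = 63
  -Y**2 ↦ -1·1·16·1 = -16
  2*Y*Z ↦ 2·1·4·7 = 56
  2*Z**2 ↦ 2·1·1·49 = 98
Sum: F(3, 4, 7) = (-9) + (24) + (63) + (-16) + (56) + (98) = 216.
Reducing mod 11: 216 ≡ 7 (mod 11).
Since F(a, b, c) ≡ 7 ≠ 0 (mod 11), P does NOT lie on the curve.


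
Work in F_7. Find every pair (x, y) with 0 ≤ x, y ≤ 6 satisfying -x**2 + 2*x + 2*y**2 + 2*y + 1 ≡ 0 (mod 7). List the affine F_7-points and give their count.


Affine F_7-points: {(1, 2), (1, 4), (4, 0), (4, 6), (5, 0), (5, 6)}; count = 6.

For each of the 49 pairs (x, y) ∈ F_7², evaluate f(x, y) mod 7. Record the zeros.
  x = 0: [0↦1, 1↦5, 2↦6, 3↦4, 4↦6, 5↦5, 6↦1]  zeros at y ∈ ∅
  x = 1: [0↦2, 1↦6, 2↦0, 3↦5, 4↦0, 5↦6, 6↦2]  zeros at y ∈ {2, 4}
  x = 2: [0↦1, 1↦5, 2↦6, 3↦4, 4↦6, 5↦5, 6↦1]  zeros at y ∈ ∅
  x = 3: [0↦5, 1↦2, 2↦3, 3↦1, 4↦3, 5↦2, 6↦5]  zeros at y ∈ ∅
  x = 4: [0↦0, 1↦4, 2↦5, 3↦3, 4↦5, 5↦4, 6↦0]  zeros at y ∈ {0, 6}
  x = 5: [0↦0, 1↦4, 2↦5, 3↦3, 4↦5, 5↦4, 6↦0]  zeros at y ∈ {0, 6}
  x = 6: [0↦5, 1↦2, 2↦3, 3↦1, 4↦3, 5↦2, 6↦5]  zeros at y ∈ ∅
Collecting zeros: affine points = {(1, 2), (1, 4), (4, 0), (4, 6), (5, 0), (5, 6)}.
Total count |C(F_7)_aff| = 6.


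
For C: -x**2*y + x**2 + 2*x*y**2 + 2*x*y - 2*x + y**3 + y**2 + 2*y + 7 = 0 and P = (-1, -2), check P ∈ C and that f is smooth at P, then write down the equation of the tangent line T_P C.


Tangent line at P: -4*x + 15*y + 26 = 0.

Step 1: f(-1, -2) = 0, so P lies on C.
Step 2: partial derivatives
  f_x(x, y) = -2*x*y + 2*x + 2*y**2 + 2*y - 2, f_y(x, y) = -x**2 + 4*x*y + 2*x + 3*y**2 + 2*y + 2.
  f_x(P) = -4, f_y(P) = 15 (gradient nonzero, so P is smooth).
Step 3: tangent line at P: -4·(x − -1) + 15·(y − -2) = 0.
Expanding: -4*x + 15*y + 26 = 0.


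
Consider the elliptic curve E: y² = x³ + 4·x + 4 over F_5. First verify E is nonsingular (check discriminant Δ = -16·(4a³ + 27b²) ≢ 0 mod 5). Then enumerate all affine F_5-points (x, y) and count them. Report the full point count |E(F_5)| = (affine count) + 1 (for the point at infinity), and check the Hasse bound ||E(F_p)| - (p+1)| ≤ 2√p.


Affine points = {(0, 2), (0, 3), (1, 2), (1, 3), (2, 0), (4, 2), (4, 3)}; affine count = 7; |E(F_5)| = 8.

Discriminant check: Δ ∝ 4a³ + 27b² = 4·4³ + 27·4² = 4·64 + 27·16 ≡ 3 (mod 5). Nonzero ⇒ E is nonsingular.
For each x ∈ F_5, compute rhs = x³ + 4·x + 4 mod 5, then count y ∈ F_5 with y² ≡ rhs.
  x = 0: rhs = 4, matching y values: 2, 3 (2 points).
  x = 1: rhs = 4, matching y values: 2, 3 (2 points).
  x = 2: rhs = 0, matching y values: 0 (1 points).
  x = 3: rhs = 3, matching y values: none (0 points).
  x = 4: rhs = 4, matching y values: 2, 3 (2 points).
Total affine count: 7.
Full point count |E(F_5)| = 7 + 1 = 8.
Hasse bound: |8 − (5+1)| = |2| = 2 ≤ 2√5 ≈ 4.4721 ✓.


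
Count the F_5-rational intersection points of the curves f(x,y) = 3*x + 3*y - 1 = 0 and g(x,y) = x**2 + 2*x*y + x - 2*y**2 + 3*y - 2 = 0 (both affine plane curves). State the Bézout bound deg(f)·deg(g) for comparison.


Common zeros: ∅; count = 0; Bézout bound = 2.

deg(f) = 1, deg(g) = 2, so Bézout bound = 2.
Scan x ∈ F_5. For each x, list the y ∈ F_5 with f(x, y) ≡ 0 and those with g(x, y) ≡ 0 (mod 5); the common zeros in that column are the intersection.
  x = 0: f ≡ 0 at y ∈ {2}; g ≡ 0 at y ∈ ∅; common: ∅.
  x = 1: f ≡ 0 at y ∈ {1}; g ≡ 0 at y ∈ {0}; common: ∅.
  x = 2: f ≡ 0 at y ∈ {0}; g ≡ 0 at y ∈ {2, 4}; common: ∅.
  x = 3: f ≡ 0 at y ∈ {4}; g ≡ 0 at y ∈ {0, 2}; common: ∅.
  x = 4: f ≡ 0 at y ∈ {3}; g ≡ 0 at y ∈ {4}; common: ∅.
Collecting: common zeros = ∅, so the count is 0.
Comparison with the Bézout bound: 0 ≤ 2 = deg(f)·deg(g), as expected for curves with no common component (the affine F_5-count falls short of the bound because intersections may lie at infinity, over extension fields, or carry multiplicity).


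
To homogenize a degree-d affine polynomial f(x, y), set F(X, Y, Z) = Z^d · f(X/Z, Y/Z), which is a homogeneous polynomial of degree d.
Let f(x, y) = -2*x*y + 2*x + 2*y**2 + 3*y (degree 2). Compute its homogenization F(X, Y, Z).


F(X, Y, Z) = -2*X*Y + 2*X*Z + 2*Y**2 + 3*Y*Z

deg(f) = 2.
Substitute x = X/Z, y = Y/Z into f, then multiply by Z^2.
  monomial -2·x^1·y^1 ↦ -2·X^1·Y^1·Z^0.
  monomial 2·x^1·y^0 ↦ 2·X^1·Y^0·Z^1.
  monomial 2·x^0·y^2 ↦ 2·X^0·Y^2·Z^0.
  monomial 3·x^0·y^1 ↦ 3·X^0·Y^1·Z^1.
Collecting: F(X, Y, Z) = -2*X*Y + 2*X*Z + 2*Y**2 + 3*Y*Z.


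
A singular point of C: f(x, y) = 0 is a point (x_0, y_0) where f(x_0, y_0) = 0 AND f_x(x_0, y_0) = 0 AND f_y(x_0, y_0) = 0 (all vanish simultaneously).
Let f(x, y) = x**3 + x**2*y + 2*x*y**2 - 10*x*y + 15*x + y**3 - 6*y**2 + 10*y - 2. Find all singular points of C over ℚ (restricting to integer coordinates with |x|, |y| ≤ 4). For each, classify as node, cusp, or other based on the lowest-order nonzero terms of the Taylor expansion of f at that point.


Singular points: {(-1, 3)}; classification: cusp.

Compute partial derivatives:
  f_x = 3*x**2 + 2*x*y + 2*y**2 - 10*y + 15.
  f_y = x**2 + 4*x*y - 10*x + 3*y**2 - 12*y + 10.
Scan x_0 ∈ {−4, ..., 4}. For each x_0, f_y(x_0, y) is a polynomial in y; find its integer roots y ∈ {−4, ..., 4}, then test f_x and f at those candidates.
  x = -4: f_y(-4, y) = 3*y**2 - 28*y + 66; no integer root y with |y| ≤ 4.
  x = -3: f_y(-3, y) = 3*y**2 - 24*y + 49; no integer root y with |y| ≤ 4.
  x = -2: f_y(-2, y) = 3*y**2 - 20*y + 34; no integer root y with |y| ≤ 4.
  x = -1: f_y(-1, y) = 3*y**2 - 16*y + 21; vanishes at y ∈ {3}. (-1, 3): f_x = 0, f = 0 — SINGULAR.
  x = 0: f_y(0, y) = 3*y**2 - 12*y + 10; no integer root y with |y| ≤ 4.
  x = 1: f_y(1, y) = 3*y**2 - 8*y + 1; no integer root y with |y| ≤ 4.
  x = 2: f_y(2, y) = 3*y**2 - 4*y - 6; no integer root y with |y| ≤ 4.
  x = 3: f_y(3, y) = 3*y**2 - 11; no integer root y with |y| ≤ 4.
  x = 4: f_y(4, y) = 3*y**2 + 4*y - 14; no integer root y with |y| ≤ 4.
Only singular point on the grid: (-1, 3).
Classify: substitute x = -1 + u, y = 3 + v and expand: f = u**3 + u**2*v + 2*u*v**2 + v**3 + v**2.
No constant or linear terms (consistent with a singular point). Quadratic part: v**2. Cubic part: u**3 + u**2*v + 2*u*v**2 + v**3.
The quadratic part v**2 is a perfect square, so there is a single (double) tangent line v = 0, i.e. y = 3. Restricting the cubic part to that line (v = 0) leaves u**3 ≠ 0, so f is not divisible by v and the branch is v² ≈ -u**3 to lowest order — this is a cusp.
Classification: cusp.
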